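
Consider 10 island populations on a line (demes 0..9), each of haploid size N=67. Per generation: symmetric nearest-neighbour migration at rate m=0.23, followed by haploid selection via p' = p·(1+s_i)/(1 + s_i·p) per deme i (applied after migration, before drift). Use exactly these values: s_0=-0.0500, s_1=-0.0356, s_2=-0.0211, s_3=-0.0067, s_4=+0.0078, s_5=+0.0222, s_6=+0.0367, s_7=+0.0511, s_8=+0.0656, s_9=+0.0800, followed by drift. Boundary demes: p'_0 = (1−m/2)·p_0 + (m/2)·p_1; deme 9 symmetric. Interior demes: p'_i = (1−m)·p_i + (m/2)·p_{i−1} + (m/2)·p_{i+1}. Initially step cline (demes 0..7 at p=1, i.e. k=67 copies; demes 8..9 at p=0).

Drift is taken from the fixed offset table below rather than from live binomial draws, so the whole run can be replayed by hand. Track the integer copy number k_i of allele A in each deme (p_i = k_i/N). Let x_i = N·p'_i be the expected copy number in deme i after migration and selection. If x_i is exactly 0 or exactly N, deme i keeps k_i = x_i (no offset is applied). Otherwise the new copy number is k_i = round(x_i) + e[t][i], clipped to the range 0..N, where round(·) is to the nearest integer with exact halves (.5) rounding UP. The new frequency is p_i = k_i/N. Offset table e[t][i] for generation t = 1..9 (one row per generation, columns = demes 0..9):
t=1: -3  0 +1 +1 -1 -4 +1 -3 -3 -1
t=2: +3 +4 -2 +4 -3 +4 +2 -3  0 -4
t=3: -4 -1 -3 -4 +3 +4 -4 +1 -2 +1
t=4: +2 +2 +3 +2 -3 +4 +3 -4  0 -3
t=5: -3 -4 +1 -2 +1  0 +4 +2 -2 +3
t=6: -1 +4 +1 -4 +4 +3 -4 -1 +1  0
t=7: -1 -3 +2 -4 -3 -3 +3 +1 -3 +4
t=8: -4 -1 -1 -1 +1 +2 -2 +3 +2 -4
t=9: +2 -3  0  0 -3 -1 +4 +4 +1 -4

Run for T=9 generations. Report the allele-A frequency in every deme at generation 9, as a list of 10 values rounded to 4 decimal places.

t=0: k=[67 67 67 67 67 67 67 67 0 0]
t=1: x=[67.0000 67.0000 67.0000 67.0000 67.0000 67.0000 67.0000 59.6284 8.1490 0.0000] k=[67 67 67 67 67 67 67 57 5 0]
t=2: x=[67.0000 67.0000 67.0000 67.0000 67.0000 67.0000 65.8900 52.7375 10.9758 0.6206] k=[67 67 67 67 67 67 67 50 11 0]
t=3: x=[67.0000 67.0000 67.0000 67.0000 67.0000 67.0000 65.1123 48.1524 14.9448 1.3641] k=[67 67 67 67 67 67 61 49 13 2]
t=4: x=[67.0000 67.0000 67.0000 67.0000 67.0000 66.3248 60.5239 46.9472 16.6575 3.5125] k=[67 67 67 67 67 67 64 43 17 1]
t=5: x=[67.0000 67.0000 67.0000 67.0000 67.0000 66.6625 62.0963 43.1952 19.0029 3.0568] k=[67 67 67 67 67 67 66 45 17 6]
t=6: x=[67.0000 67.0000 67.0000 67.0000 67.0000 66.8875 63.8113 44.9386 19.8304 7.7787] k=[67 67 67 67 67 67 60 44 21 8]
t=7: x=[67.0000 67.0000 67.0000 67.0000 67.0000 66.2123 59.2164 43.9542 23.1020 10.1396] k=[67 67 67 67 67 63 62 45 20 14]
t=8: x=[67.0000 67.0000 67.0000 67.0000 66.5435 63.4201 60.3782 44.8255 23.1378 15.5917] k=[67 67 67 67 67 65 58 48 25 12]
t=9: x=[67.0000 67.0000 67.0000 67.0000 66.7718 64.4788 57.9411 47.2070 27.1698 14.3435] k=[67 67 67 67 64 63 62 51 28 10]

[1.0000, 1.0000, 1.0000, 1.0000, 0.9552, 0.9403, 0.9254, 0.7612, 0.4179, 0.1493]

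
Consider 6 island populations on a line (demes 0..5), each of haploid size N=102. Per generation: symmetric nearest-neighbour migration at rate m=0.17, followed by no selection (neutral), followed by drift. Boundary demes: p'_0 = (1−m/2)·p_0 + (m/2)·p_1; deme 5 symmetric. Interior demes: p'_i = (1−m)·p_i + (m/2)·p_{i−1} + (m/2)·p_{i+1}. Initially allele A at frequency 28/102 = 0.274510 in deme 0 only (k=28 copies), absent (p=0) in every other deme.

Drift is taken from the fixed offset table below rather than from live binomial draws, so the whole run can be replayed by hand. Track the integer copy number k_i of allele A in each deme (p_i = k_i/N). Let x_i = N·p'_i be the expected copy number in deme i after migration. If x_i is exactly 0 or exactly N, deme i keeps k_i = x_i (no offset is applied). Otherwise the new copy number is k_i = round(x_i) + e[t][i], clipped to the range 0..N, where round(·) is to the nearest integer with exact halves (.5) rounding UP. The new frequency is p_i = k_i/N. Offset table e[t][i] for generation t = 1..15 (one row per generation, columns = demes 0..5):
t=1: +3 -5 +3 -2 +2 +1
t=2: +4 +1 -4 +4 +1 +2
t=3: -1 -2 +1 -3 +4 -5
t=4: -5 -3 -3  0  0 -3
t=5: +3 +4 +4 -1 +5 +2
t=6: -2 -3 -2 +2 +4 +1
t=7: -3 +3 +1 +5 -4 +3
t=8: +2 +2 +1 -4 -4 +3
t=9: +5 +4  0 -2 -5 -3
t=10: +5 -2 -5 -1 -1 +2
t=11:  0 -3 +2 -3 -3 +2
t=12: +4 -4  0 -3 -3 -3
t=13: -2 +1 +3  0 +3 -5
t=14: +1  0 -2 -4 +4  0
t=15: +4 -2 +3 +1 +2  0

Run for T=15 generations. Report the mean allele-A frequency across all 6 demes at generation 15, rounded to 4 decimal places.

0.0703

t=0: k=[28 0 0 0 0 0]
t=1: x=[25.6200 2.3800 0.0000 0.0000 0.0000 0.0000] k=[29 0 0 0 0 0]
t=2: x=[26.5350 2.4650 0.0000 0.0000 0.0000 0.0000] k=[31 3 0 0 0 0]
t=3: x=[28.6200 5.1250 0.2550 0.0000 0.0000 0.0000] k=[28 3 1 0 0 0]
t=4: x=[25.8750 4.9550 1.0850 0.0850 0.0000 0.0000] k=[21 2 0 0 0 0]
t=5: x=[19.3850 3.4450 0.1700 0.0000 0.0000 0.0000] k=[22 7 4 0 0 0]
t=6: x=[20.7250 8.0200 3.9150 0.3400 0.0000 0.0000] k=[19 5 2 2 0 0]
t=7: x=[17.8100 5.9350 2.2550 1.8300 0.1700 0.0000] k=[15 9 3 7 0 0]
t=8: x=[14.4900 9.0000 3.8500 6.0650 0.5950 0.0000] k=[16 11 5 2 0 0]
t=9: x=[15.5750 10.9150 5.2550 2.0850 0.1700 0.0000] k=[21 15 5 0 0 0]
t=10: x=[20.4900 14.6600 5.4250 0.4250 0.0000 0.0000] k=[25 13 0 0 0 0]
t=11: x=[23.9800 12.9150 1.1050 0.0000 0.0000 0.0000] k=[24 10 3 0 0 0]
t=12: x=[22.8100 10.5950 3.3400 0.2550 0.0000 0.0000] k=[27 7 3 0 0 0]
t=13: x=[25.3000 8.3600 3.0850 0.2550 0.0000 0.0000] k=[23 9 6 0 0 0]
t=14: x=[21.8100 9.9350 5.7450 0.5100 0.0000 0.0000] k=[23 10 4 0 0 0]
t=15: x=[21.8950 10.5950 4.1700 0.3400 0.0000 0.0000] k=[26 9 7 1 0 0]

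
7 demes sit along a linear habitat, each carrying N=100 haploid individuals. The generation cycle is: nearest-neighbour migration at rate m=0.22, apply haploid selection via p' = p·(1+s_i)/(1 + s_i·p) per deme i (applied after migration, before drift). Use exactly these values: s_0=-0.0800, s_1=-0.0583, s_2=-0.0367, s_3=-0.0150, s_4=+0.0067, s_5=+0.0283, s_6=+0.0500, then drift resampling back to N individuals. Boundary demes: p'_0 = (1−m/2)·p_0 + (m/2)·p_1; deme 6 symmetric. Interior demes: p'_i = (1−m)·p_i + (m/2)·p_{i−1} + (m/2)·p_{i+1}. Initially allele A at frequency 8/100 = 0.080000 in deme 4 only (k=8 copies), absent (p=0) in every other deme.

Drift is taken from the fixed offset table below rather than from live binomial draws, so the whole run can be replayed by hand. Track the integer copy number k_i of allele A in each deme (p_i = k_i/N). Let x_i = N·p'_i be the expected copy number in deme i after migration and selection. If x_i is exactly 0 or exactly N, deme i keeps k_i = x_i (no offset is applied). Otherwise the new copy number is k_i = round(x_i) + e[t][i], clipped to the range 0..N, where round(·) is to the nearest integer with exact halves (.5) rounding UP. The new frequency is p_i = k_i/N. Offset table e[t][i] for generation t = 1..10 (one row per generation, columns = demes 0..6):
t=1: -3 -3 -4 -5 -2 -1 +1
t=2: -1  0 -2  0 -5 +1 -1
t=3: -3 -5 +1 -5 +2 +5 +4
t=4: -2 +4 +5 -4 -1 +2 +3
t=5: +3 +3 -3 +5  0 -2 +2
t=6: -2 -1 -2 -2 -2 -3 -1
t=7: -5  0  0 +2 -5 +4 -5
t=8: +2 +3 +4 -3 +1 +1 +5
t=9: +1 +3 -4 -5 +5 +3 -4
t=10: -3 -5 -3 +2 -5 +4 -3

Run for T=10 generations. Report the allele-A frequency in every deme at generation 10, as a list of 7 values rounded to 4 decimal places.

[0.0000, 0.0000, 0.0000, 0.0300, 0.0200, 0.1300, 0.0300]

t=0: k=[0 0 0 0 8 0 0]
t=1: x=[0.0000 0.0000 0.0000 0.8669 6.2792 0.9047 0.0000] k=[0 0 0 0 4 0 0]
t=2: x=[0.0000 0.0000 0.0000 0.4334 3.1402 0.4524 0.0000] k=[0 0 0 0 0 1 0]
t=3: x=[0.0000 0.0000 0.0000 0.0000 0.1107 0.8019 0.1155] k=[0 0 0 0 2 6 4]
t=4: x=[0.0000 0.0000 0.0000 0.2167 2.2345 5.4828 4.4217] k=[0 0 0 0 1 7 7]
t=5: x=[0.0000 0.0000 0.0000 0.1084 1.5602 6.5077 7.3244] k=[0 0 0 5 2 5 9]
t=6: x=[0.0000 0.0000 0.5299 4.0607 2.6773 5.2470 8.9497] k=[0 0 0 2 1 2 8]
t=7: x=[0.0000 0.0000 0.2119 1.6454 1.2281 2.6203 7.6788] k=[0 0 0 4 0 7 3]
t=8: x=[0.0000 0.0000 0.4239 3.0746 1.2180 5.9441 3.6058] k=[0 0 4 0 2 7 9]
t=9: x=[0.0000 0.4145 3.0089 0.6502 2.3452 6.8458 9.1787] k=[0 3 0 0 7 10 5]
t=10: x=[0.3037 2.2066 0.3179 0.7585 6.6011 9.3540 5.8114] k=[0 0 0 3 2 13 3]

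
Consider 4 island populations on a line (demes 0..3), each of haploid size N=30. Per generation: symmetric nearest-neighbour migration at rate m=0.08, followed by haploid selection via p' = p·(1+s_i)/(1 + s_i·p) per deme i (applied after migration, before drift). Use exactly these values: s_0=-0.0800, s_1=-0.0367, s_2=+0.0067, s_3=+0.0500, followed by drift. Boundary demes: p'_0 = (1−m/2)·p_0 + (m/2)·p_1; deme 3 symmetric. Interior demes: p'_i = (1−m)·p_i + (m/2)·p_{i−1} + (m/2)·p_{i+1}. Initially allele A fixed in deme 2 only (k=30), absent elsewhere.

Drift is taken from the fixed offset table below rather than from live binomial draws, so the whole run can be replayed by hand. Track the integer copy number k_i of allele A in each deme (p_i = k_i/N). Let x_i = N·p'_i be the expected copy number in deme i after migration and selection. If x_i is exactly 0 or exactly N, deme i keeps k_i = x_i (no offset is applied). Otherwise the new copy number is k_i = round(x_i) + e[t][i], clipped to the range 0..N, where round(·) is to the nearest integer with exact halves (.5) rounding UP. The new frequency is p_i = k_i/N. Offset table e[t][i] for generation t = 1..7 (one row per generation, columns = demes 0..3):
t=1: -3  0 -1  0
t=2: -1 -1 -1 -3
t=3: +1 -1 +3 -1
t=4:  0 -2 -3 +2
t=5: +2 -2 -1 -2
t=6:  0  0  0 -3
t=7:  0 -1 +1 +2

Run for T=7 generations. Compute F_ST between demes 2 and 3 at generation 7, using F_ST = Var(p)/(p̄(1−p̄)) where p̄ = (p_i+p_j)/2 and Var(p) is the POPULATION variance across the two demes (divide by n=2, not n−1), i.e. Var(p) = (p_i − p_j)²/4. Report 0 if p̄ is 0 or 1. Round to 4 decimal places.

0.2450

t=0: k=[0 0 30 0]
t=1: x=[0.0000 1.1577 27.6147 1.2575] k=[0 1 27 1]
t=2: x=[0.0368 1.9313 24.9481 2.1347] k=[0 1 24 0]
t=3: x=[0.0368 1.8152 22.1587 1.0064] k=[1 1 25 0]
t=4: x=[0.9225 1.8926 23.0756 1.0483] k=[1 0 20 3]
t=5: x=[0.8855 0.8100 18.5673 3.8404] k=[3 0 18 2]
t=6: x=[2.6701 0.8100 16.6895 2.7599] k=[3 1 17 0]
t=7: x=[2.7075 1.6604 15.7300 0.7132] k=[3 1 17 3]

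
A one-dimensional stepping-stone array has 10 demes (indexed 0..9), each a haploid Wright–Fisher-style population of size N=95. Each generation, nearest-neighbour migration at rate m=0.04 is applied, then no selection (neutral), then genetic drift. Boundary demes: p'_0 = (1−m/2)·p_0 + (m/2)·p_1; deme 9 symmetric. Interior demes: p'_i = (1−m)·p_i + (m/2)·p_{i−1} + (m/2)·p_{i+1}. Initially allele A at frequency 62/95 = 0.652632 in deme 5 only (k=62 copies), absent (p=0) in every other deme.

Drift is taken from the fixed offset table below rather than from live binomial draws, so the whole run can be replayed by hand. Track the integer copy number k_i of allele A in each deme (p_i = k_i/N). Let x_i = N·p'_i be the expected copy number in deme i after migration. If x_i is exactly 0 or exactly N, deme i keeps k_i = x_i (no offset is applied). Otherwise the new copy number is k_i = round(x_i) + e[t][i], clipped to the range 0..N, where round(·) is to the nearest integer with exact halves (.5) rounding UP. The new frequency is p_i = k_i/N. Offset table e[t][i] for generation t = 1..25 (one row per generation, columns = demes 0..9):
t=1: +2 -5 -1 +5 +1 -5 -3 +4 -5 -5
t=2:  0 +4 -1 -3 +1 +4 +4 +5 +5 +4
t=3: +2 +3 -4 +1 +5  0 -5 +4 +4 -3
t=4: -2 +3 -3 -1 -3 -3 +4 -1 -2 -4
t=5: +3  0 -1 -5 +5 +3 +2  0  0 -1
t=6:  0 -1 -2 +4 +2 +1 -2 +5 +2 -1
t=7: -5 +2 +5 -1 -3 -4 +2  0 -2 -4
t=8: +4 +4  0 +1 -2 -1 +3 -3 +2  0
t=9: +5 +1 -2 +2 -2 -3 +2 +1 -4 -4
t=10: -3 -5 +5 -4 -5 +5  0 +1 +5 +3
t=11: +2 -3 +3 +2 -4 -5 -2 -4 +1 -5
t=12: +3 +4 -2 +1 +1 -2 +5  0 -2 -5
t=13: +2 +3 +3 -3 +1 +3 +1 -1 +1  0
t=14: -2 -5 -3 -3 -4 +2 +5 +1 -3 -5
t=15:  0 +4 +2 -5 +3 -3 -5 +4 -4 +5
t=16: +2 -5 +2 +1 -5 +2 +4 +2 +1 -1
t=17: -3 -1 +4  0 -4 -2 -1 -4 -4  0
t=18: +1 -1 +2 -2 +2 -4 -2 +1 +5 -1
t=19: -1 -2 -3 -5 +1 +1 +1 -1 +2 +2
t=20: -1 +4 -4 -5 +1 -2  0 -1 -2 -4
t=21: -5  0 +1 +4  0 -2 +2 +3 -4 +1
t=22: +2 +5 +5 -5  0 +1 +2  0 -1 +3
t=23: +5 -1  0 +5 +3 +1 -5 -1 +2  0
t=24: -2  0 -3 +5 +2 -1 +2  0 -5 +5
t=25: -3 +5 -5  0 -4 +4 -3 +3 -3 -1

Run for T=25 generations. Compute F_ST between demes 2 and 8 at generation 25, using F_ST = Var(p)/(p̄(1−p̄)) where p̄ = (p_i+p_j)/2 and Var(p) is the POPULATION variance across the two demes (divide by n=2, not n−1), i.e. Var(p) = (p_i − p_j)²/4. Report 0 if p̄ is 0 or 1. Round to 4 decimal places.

0.0383

t=0: k=[0 0 0 0 0 62 0 0 0 0]
t=1: x=[0.0000 0.0000 0.0000 0.0000 1.2400 59.5200 1.2400 0.0000 0.0000 0.0000] k=[0 0 0 0 2 55 0 0 0 0]
t=2: x=[0.0000 0.0000 0.0000 0.0400 3.0200 52.8400 1.1000 0.0000 0.0000 0.0000] k=[0 0 0 0 4 57 5 0 0 0]
t=3: x=[0.0000 0.0000 0.0000 0.0800 4.9800 54.9000 5.9400 0.1000 0.0000 0.0000] k=[0 0 0 1 10 55 1 4 0 0]
t=4: x=[0.0000 0.0000 0.0200 1.1600 10.7200 53.0200 2.1400 3.8600 0.0800 0.0000] k=[0 0 0 0 8 50 6 3 0 0]
t=5: x=[0.0000 0.0000 0.0000 0.1600 8.6800 48.2800 6.8200 3.0000 0.0600 0.0000] k=[0 0 0 0 14 51 9 3 0 0]
t=6: x=[0.0000 0.0000 0.0000 0.2800 14.4600 49.4200 9.7200 3.0600 0.0600 0.0000] k=[0 0 0 4 16 50 8 8 2 0]
t=7: x=[0.0000 0.0000 0.0800 4.1600 16.4400 48.4800 8.8400 7.8800 2.0800 0.0400] k=[0 0 5 3 13 44 11 8 0 0]
t=8: x=[0.0000 0.1000 4.8600 3.2400 13.4200 42.7200 11.6000 7.9000 0.1600 0.0000] k=[0 4 5 4 11 42 15 5 2 0]
t=9: x=[0.0800 3.9400 4.9600 4.1600 11.4800 40.8400 15.3400 5.1400 2.0200 0.0400] k=[5 5 3 6 9 38 17 6 0 0]
t=10: x=[5.0000 4.9600 3.1000 6.0000 9.5200 37.0000 17.2000 6.1000 0.1200 0.0000] k=[2 0 8 2 5 42 17 7 5 0]
t=11: x=[1.9600 0.2000 7.7200 2.1800 5.6800 40.7600 17.3000 7.1600 4.9400 0.1000] k=[4 0 11 4 2 36 15 3 6 0]
t=12: x=[3.9200 0.3000 10.6400 4.1000 2.7200 34.9000 15.1800 3.3000 5.8200 0.1200] k=[7 4 9 5 4 33 20 3 4 0]
t=13: x=[6.9400 4.1600 8.8200 5.0600 4.6000 32.1600 19.9200 3.3600 3.9000 0.0800] k=[9 7 12 2 6 35 21 2 5 0]
t=14: x=[8.9600 7.1400 11.7000 2.2800 6.5000 34.1400 20.9000 2.4400 4.8400 0.1000] k=[7 2 9 0 3 36 26 3 2 0]
t=15: x=[6.9000 2.2400 8.6800 0.2400 3.6000 35.1400 25.7400 3.4400 1.9800 0.0400] k=[7 6 11 0 7 32 21 7 0 5]
t=16: x=[6.9800 6.1200 10.6800 0.3600 7.3600 31.2800 20.9400 7.1400 0.2400 4.9000] k=[9 1 13 1 2 33 25 9 1 4]
t=17: x=[8.8400 1.4000 12.5200 1.2600 2.6000 32.2200 24.8400 9.1600 1.2200 3.9400] k=[6 0 17 1 0 30 24 5 0 4]
t=18: x=[5.8800 0.4600 16.3400 1.3000 0.6200 29.2800 23.7400 5.2800 0.1800 3.9200] k=[7 0 18 0 3 25 22 6 5 3]
t=19: x=[6.8600 0.5000 17.2800 0.4200 3.3800 24.5000 21.7400 6.3000 4.9800 3.0400] k=[6 0 14 0 4 26 23 5 7 5]
t=20: x=[5.8800 0.4000 13.4400 0.3600 4.3600 25.5000 22.7000 5.4000 6.9200 5.0400] k=[5 4 9 0 5 24 23 4 5 1]
t=21: x=[4.9800 4.1200 8.7200 0.2800 5.2800 23.6000 22.6400 4.4000 4.9000 1.0800] k=[0 4 10 4 5 22 25 7 1 2]
t=22: x=[0.0800 4.0400 9.7600 4.1400 5.3200 21.7200 24.5800 7.2400 1.1400 1.9800] k=[2 9 15 0 5 23 27 7 0 5]
t=23: x=[2.1400 8.9800 14.5800 0.4000 5.2600 22.7200 26.5200 7.2600 0.2400 4.9000] k=[7 8 15 5 8 24 22 6 2 5]
t=24: x=[7.0200 8.1200 14.6600 5.2600 8.2600 23.6400 21.7200 6.2400 2.1400 4.9400] k=[5 8 12 10 10 23 24 6 0 10]
t=25: x=[5.0600 8.0200 11.8800 10.0400 10.2600 22.7600 23.6200 6.2400 0.3200 9.8000] k=[2 13 7 10 6 27 21 9 0 9]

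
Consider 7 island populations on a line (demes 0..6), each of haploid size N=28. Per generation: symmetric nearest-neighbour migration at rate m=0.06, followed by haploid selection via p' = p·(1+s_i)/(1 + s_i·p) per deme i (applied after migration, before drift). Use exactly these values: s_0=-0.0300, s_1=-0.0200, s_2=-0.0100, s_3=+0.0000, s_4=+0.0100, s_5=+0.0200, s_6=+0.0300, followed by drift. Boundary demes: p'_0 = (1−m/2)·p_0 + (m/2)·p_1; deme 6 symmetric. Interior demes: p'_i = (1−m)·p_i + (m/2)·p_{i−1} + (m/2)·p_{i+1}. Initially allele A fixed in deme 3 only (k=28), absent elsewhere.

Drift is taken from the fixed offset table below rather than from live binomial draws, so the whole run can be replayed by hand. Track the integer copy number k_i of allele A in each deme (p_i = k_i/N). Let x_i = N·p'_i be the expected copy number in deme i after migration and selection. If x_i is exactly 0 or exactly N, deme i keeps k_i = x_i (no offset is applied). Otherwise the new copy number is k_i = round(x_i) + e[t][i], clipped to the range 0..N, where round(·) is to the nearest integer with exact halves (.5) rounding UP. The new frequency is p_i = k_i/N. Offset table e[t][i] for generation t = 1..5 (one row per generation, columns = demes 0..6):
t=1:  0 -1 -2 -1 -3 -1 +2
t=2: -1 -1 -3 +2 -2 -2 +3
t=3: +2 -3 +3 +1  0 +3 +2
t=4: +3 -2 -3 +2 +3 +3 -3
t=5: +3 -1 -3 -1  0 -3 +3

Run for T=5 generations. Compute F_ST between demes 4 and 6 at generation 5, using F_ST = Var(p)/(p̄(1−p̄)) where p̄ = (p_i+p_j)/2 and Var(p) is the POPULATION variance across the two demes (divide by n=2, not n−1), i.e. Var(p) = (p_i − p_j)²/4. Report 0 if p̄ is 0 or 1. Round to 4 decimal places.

t=0: k=[0 0 0 28 0 0 0]
t=1: x=[0.0000 0.0000 0.8318 26.3200 0.8481 0.0000 0.0000] k=[0 0 0 25 0 0 0]
t=2: x=[0.0000 0.0000 0.7427 23.5000 0.7573 0.0000 0.0000] k=[0 0 0 26 0 0 0]
t=3: x=[0.0000 0.0000 0.7724 24.4400 0.7876 0.0000 0.0000] k=[0 0 4 25 1 0 0]
t=4: x=[0.0000 0.1176 4.4721 23.6500 1.7059 0.0306 0.0000] k=[0 0 1 26 5 3 0]
t=5: x=[0.0000 0.0294 1.7038 24.6200 5.6145 3.0230 0.0927] k=[0 0 0 24 6 0 3]

0.0213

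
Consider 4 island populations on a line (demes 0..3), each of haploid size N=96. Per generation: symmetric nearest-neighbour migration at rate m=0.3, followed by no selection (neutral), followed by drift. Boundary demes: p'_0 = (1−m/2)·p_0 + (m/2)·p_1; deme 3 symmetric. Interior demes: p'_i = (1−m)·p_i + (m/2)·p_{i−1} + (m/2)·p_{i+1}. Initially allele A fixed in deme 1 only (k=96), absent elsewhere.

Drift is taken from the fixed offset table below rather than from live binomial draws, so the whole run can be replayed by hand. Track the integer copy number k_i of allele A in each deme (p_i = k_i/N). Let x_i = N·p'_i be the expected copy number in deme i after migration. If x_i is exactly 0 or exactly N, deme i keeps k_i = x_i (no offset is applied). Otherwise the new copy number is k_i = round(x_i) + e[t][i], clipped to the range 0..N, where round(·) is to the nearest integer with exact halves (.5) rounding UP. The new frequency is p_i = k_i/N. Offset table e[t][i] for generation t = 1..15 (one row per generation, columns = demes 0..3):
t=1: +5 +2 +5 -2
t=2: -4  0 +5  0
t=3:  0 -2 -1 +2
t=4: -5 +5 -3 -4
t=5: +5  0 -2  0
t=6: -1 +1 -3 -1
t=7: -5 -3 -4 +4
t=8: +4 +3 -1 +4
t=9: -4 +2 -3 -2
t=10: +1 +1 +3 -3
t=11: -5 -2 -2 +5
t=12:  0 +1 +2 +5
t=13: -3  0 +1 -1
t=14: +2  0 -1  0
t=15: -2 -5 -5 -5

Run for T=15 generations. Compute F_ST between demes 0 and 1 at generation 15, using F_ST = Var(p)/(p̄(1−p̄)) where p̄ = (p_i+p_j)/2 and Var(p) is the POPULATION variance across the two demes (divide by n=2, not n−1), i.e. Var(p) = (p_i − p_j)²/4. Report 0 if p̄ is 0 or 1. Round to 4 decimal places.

0.0015

t=0: k=[0 96 0 0]
t=1: x=[14.4000 67.2000 14.4000 0.0000] k=[19 69 19 0]
t=2: x=[26.5000 54.0000 23.6500 2.8500] k=[23 54 29 3]
t=3: x=[27.6500 45.6000 28.8500 6.9000] k=[28 44 28 9]
t=4: x=[30.4000 39.2000 27.5500 11.8500] k=[25 44 25 8]
t=5: x=[27.8500 38.3000 25.3000 10.5500] k=[33 38 23 11]
t=6: x=[33.7500 35.0000 23.4500 12.8000] k=[33 36 20 12]
t=7: x=[33.4500 33.1500 21.2000 13.2000] k=[28 30 17 17]
t=8: x=[28.3000 27.7500 18.9500 17.0000] k=[32 31 18 21]
t=9: x=[31.8500 29.2000 20.4000 20.5500] k=[28 31 17 19]
t=10: x=[28.4500 28.4500 19.4000 18.7000] k=[29 29 22 16]
t=11: x=[29.0000 27.9500 22.1500 16.9000] k=[24 26 20 22]
t=12: x=[24.3000 24.8000 21.2000 21.7000] k=[24 26 23 27]
t=13: x=[24.3000 25.2500 24.0500 26.4000] k=[21 25 25 25]
t=14: x=[21.6000 24.4000 25.0000 25.0000] k=[24 24 24 25]
t=15: x=[24.0000 24.0000 24.1500 24.8500] k=[22 19 19 20]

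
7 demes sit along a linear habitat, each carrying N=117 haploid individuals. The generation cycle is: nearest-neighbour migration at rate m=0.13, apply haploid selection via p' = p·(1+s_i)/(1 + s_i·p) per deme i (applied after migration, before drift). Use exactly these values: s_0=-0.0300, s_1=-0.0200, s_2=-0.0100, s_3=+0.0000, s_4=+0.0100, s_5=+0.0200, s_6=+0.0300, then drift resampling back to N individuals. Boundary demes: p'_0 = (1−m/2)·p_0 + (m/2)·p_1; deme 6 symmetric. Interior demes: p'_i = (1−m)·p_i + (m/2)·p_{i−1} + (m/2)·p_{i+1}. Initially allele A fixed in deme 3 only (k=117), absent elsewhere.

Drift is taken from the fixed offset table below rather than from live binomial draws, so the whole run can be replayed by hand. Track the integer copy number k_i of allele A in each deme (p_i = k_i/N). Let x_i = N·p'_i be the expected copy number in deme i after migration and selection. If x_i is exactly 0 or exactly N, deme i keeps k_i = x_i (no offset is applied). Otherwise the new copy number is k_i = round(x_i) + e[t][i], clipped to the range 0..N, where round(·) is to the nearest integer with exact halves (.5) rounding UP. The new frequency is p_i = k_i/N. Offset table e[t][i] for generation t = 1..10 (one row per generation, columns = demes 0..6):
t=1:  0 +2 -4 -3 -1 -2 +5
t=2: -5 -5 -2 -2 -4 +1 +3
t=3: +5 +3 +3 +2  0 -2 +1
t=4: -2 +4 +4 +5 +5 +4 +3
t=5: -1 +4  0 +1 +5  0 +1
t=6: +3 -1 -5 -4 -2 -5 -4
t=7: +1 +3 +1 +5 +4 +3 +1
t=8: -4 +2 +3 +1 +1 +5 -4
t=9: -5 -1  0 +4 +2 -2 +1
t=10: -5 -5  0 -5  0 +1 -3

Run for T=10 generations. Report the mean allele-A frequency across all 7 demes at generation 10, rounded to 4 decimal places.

0.1722

t=0: k=[0 0 0 117 0 0 0]
t=1: x=[0.0000 0.0000 7.5338 101.7900 7.6761 0.0000 0.0000] k=[0 0 4 99 7 0 0]
t=2: x=[0.0000 0.2548 9.8242 86.8450 12.6367 0.4641 0.0000] k=[0 0 8 85 9 1 0]
t=3: x=[0.0000 0.5096 12.3734 75.0550 13.5387 1.4837 0.0669] k=[0 4 15 77 14 0 1]
t=4: x=[0.2522 4.3692 18.1603 68.8750 17.3314 0.9943 0.9628] k=[0 8 22 74 22 5 4]
t=5: x=[0.5045 8.2340 24.2761 67.2400 24.4670 6.1544 4.1826] k=[0 12 24 68 29 6 5]
t=6: x=[0.7568 11.7842 25.8769 62.6050 30.2627 7.5690 5.2102] k=[4 11 21 59 28 3 1]
t=7: x=[4.3263 10.9921 22.6359 54.5150 28.6045 4.5814 1.1636] k=[5 14 24 60 33 8 2]
t=8: x=[5.4252 13.8169 25.4891 55.9050 33.3668 9.4049 2.4602] k=[1 16 28 57 34 14 0]
t=9: x=[1.9167 15.5309 28.8858 53.6200 34.4363 14.6418 0.9371] k=[0 15 29 58 36 13 2]
t=10: x=[0.9460 14.6738 29.7515 54.6850 36.1832 14.0226 2.7945] k=[0 10 30 50 36 15 0]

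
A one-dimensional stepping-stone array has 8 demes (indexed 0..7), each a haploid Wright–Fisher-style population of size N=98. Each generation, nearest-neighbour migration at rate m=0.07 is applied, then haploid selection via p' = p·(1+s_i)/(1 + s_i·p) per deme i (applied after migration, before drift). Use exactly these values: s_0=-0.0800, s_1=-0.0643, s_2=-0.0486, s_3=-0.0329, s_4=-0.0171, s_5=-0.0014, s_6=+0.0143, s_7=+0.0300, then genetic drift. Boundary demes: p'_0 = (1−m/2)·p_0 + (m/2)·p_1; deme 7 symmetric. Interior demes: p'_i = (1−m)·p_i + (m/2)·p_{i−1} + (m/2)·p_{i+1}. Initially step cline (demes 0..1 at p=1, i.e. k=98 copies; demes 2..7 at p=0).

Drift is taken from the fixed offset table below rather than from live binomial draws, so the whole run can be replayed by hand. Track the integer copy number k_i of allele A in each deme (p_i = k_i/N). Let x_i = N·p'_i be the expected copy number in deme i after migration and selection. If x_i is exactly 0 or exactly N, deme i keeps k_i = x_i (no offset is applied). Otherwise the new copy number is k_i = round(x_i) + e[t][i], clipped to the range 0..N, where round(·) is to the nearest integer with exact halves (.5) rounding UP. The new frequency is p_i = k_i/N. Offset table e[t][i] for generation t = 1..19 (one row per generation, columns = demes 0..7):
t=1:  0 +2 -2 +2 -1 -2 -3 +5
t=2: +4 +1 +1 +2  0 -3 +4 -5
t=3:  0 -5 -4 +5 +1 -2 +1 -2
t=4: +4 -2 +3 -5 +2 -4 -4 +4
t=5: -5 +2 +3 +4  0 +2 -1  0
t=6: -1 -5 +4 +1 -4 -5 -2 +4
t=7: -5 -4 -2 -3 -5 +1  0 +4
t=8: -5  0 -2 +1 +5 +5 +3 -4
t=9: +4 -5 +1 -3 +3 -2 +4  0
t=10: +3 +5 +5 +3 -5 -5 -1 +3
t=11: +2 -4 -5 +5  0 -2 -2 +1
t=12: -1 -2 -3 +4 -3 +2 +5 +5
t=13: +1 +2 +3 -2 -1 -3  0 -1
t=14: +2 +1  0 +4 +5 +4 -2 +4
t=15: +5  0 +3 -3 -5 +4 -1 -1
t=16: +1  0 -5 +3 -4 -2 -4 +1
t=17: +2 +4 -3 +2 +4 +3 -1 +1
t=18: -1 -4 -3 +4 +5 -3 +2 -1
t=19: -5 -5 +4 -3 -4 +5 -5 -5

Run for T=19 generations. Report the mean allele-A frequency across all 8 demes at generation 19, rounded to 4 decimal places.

0.1786

t=0: k=[98 98 0 0 0 0 0 0]
t=1: x=[98.0000 94.3431 3.2689 0.0000 0.0000 0.0000 0.0000 0.0000] k=[98 96 1 0 0 0 0 0]
t=2: x=[97.9239 92.4045 4.0902 0.0338 0.0000 0.0000 0.0000 0.0000] k=[98 93 5 2 0 0 0 0]
t=3: x=[97.8098 89.5984 7.6175 1.9694 0.0688 0.0000 0.0000 0.0000] k=[98 85 4 7 1 0 0 0]
t=4: x=[97.5056 81.7385 6.6255 6.4796 1.1551 0.0350 0.0000 0.0000] k=[98 80 10 1 3 0 0 0]
t=5: x=[97.3156 77.1083 11.6151 1.3401 2.7781 0.1049 0.0000 0.0000] k=[92 79 15 5 3 2 0 0]
t=6: x=[91.0237 76.1058 16.2049 5.1154 2.9847 1.9623 0.0710 0.0000] k=[90 71 20 6 0 0 0 0]
t=7: x=[88.6534 68.5287 20.4763 6.0862 0.2064 0.0000 0.0000 0.0000] k=[84 65 18 3 0 0 0 0]
t=8: x=[82.2645 62.5301 18.3649 3.3113 0.1032 0.0000 0.0000 0.0000] k=[77 63 16 4 5 0 0 0]
t=9: x=[75.0784 60.3159 16.5291 4.3149 4.7120 0.1748 0.0000 0.0000] k=[79 55 18 1 8 0 0 0]
t=10: x=[76.8079 52.9321 17.9577 1.7806 7.3568 0.2796 0.0000 0.0000] k=[80 58 23 5 2 0 0 0]
t=11: x=[77.9321 55.9576 22.7141 5.3532 2.0009 0.0699 0.0000 0.0000] k=[80 52 18 10 2 0 0 0]
t=12: x=[77.7113 50.1645 18.1613 9.7036 2.1730 0.0699 0.0000 0.0000] k=[77 48 15 14 0 2 0 0]
t=13: x=[74.5291 46.2345 15.4602 13.1592 0.5505 1.8574 0.0710 0.0000] k=[76 48 18 11 0 0 0 0]
t=14: x=[73.5209 46.3043 18.0595 10.5411 0.3784 0.0000 0.0000 0.0000] k=[76 47 18 15 5 0 0 0]
t=15: x=[73.4843 45.3772 18.1613 14.3406 5.0911 0.1748 0.0000 0.0000] k=[78 45 21 11 0 4 0 0]
t=16: x=[75.4291 43.7006 20.6658 10.6434 0.5161 3.7150 0.1420 0.0000] k=[76 44 16 14 0 2 0 0]
t=17: x=[73.3747 42.5336 16.2242 13.1934 0.5505 1.8574 0.0710 0.0000] k=[75 47 13 15 5 5 0 0]
t=18: x=[72.4778 45.1681 13.6636 14.1697 5.2634 4.8186 0.1775 0.0000] k=[71 41 11 18 10 2 2 0]
t=19: x=[68.2513 39.4243 11.7692 16.9998 9.8462 2.2769 1.9570 0.0721] k=[63 34 16 14 6 7 0 0]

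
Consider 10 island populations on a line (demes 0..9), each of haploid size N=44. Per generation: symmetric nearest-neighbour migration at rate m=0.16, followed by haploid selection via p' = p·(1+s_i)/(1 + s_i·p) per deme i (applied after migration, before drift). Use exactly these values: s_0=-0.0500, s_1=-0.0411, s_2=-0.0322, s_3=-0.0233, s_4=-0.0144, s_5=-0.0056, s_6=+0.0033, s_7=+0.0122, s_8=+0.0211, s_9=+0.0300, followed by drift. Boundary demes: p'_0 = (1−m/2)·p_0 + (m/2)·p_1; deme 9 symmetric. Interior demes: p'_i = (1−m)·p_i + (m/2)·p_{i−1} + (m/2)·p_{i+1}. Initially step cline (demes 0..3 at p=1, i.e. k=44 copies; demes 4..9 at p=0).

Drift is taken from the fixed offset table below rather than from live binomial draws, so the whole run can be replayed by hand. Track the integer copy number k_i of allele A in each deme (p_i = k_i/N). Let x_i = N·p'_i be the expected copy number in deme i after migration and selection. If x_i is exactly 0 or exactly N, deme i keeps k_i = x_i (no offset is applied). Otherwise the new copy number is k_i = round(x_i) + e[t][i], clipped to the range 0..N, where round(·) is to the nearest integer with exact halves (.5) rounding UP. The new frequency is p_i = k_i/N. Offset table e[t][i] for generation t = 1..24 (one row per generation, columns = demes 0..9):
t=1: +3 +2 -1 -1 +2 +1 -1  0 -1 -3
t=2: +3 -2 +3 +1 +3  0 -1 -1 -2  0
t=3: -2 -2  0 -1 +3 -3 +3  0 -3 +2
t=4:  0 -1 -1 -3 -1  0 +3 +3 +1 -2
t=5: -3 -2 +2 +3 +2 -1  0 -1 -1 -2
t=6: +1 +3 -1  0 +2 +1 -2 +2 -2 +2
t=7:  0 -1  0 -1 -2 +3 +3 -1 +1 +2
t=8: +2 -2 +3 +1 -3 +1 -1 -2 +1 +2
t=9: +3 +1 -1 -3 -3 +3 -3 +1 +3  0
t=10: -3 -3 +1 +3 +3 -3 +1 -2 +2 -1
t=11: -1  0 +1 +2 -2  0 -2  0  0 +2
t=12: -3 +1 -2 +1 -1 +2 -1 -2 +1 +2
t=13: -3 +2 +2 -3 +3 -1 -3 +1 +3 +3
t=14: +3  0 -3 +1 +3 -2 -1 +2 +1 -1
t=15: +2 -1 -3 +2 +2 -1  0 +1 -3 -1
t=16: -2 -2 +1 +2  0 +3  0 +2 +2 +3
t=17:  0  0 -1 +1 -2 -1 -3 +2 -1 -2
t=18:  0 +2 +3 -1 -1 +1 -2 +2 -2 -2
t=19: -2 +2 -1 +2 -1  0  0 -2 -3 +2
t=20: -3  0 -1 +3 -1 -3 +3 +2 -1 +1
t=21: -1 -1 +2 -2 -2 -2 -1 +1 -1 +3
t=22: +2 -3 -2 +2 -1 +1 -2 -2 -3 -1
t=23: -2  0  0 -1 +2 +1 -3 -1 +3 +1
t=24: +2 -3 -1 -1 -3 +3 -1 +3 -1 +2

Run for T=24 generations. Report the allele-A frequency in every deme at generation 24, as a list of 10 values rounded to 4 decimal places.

t=0: k=[44 44 44 44 0 0 0 0 0 0]
t=1: x=[44.0000 44.0000 44.0000 40.4029 3.4733 0.0000 0.0000 0.0000 0.0000 0.0000] k=[44 44 44 39 5 0 0 0 0 0]
t=2: x=[44.0000 44.0000 43.5868 36.5350 7.2319 0.3978 0.0000 0.0000 0.0000 0.0000] k=[44 44 44 38 10 0 0 0 0 0]
t=3: x=[44.0000 44.0000 43.5042 36.0882 11.3176 0.7956 0.0000 0.0000 0.0000 0.0000] k=[44 44 44 35 14 0 0 0 0 0]
t=4: x=[44.0000 44.0000 43.2564 33.8572 14.4190 1.1139 0.0000 0.0000 0.0000 0.0000] k=[44 44 42 31 13 1 0 0 0 0]
t=5: x=[44.0000 43.8332 41.1953 30.2178 13.3448 1.8699 0.0803 0.0000 0.0000 0.0000] k=[44 42 43 33 15 1 0 0 0 0]
t=6: x=[43.8316 42.1677 42.0602 32.1571 15.1755 2.0291 0.0803 0.0000 0.0000 0.0000] k=[44 44 41 32 17 3 0 0 0 0]
t=7: x=[44.0000 43.7498 40.4137 31.3082 16.9287 3.8602 0.2408 0.0000 0.0000 0.0000] k=[44 43 40 30 15 7 3 0 0 0]
t=8: x=[43.9158 42.7916 39.3045 29.3707 15.4144 7.2858 3.0895 0.2429 0.0000 0.0000] k=[44 41 42 30 12 8 2 0 0 0]
t=9: x=[43.7474 41.2124 40.8661 29.2901 12.9868 7.8039 2.3273 0.1619 0.0000 0.0000] k=[44 42 40 26 10 11 0 1 0 0]
t=10: x=[43.8316 41.9183 38.8941 25.5881 11.2382 9.9965 0.9631 0.8501 0.0817 0.0000] k=[41 39 40 29 14 7 2 0 2 0]
t=11: x=[40.6862 39.0589 38.8941 28.4437 14.4987 7.1264 2.2470 0.3239 1.7141 0.1648] k=[40 39 40 30 12 7 0 0 2 2]
t=12: x=[39.7261 38.9762 38.9762 29.1288 12.9073 6.8076 0.5618 0.1619 1.8772 2.0572] k=[37 40 37 30 12 9 0 0 3 4]
t=13: x=[36.9413 39.3483 36.4781 28.8870 13.0664 8.4815 0.7223 0.2429 2.8960 4.0268] k=[34 41 38 26 16 7 0 1 6 7]
t=14: x=[34.1741 40.0517 37.0915 25.9094 15.9323 7.1264 0.6421 1.3356 5.7841 7.0941] k=[37 40 34 27 19 5 0 3 7 6]
t=15: x=[36.9413 39.1002 33.6634 26.6730 18.3646 5.6921 0.6421 3.1149 6.7180 6.2365] k=[39 38 31 29 20 5 1 4 4 5]
t=16: x=[38.6849 37.2846 31.1037 28.2021 19.3626 5.8515 1.5650 3.8019 4.1580 5.0507] k=[37 35 32 30 19 9 2 6 6 8]
t=17: x=[36.5272 34.6138 31.7934 29.0482 18.9234 9.1991 2.8889 5.7403 6.2715 8.0323] k=[37 35 31 30 17 8 0 8 5 6]
t=18: x=[36.5272 34.5319 30.9415 28.8064 17.1679 8.0430 1.2841 7.1927 5.4184 6.0731] k=[37 37 34 28 16 9 0 9 3 4]
t=19: x=[36.6928 36.5026 33.5006 27.2763 16.2511 8.8004 1.4446 7.8781 3.6289 4.0268] k=[35 39 33 29 15 9 1 6 1 6]
t=20: x=[34.9570 37.9854 32.8904 27.9605 15.4941 8.8004 2.0464 5.2559 1.8364 5.7461] k=[32 38 32 31 14 6 5 7 1 7]
t=21: x=[32.0385 36.7906 32.1183 29.4917 14.5783 6.5287 5.2552 6.4263 1.9995 6.6859] k=[31 36 34 27 13 5 4 7 1 10]
t=22: x=[30.9338 35.1469 33.3378 26.1906 13.3448 5.5328 4.3329 6.3456 2.2441 9.4983] k=[33 32 31 28 12 7 2 4 0 8]
t=23: x=[32.4894 31.6303 30.5361 26.7132 12.7483 6.9670 2.5680 3.5595 0.9798 7.5429] k=[30 32 31 26 15 8 0 3 4 9]
t=24: x=[29.6688 31.3858 30.3741 25.2668 15.1755 7.8836 0.8828 2.8724 4.4020 8.8064] k=[32 28 29 24 12 11 0 6 3 11]

[0.7273, 0.6364, 0.6591, 0.5455, 0.2727, 0.2500, 0.0000, 0.1364, 0.0682, 0.2500]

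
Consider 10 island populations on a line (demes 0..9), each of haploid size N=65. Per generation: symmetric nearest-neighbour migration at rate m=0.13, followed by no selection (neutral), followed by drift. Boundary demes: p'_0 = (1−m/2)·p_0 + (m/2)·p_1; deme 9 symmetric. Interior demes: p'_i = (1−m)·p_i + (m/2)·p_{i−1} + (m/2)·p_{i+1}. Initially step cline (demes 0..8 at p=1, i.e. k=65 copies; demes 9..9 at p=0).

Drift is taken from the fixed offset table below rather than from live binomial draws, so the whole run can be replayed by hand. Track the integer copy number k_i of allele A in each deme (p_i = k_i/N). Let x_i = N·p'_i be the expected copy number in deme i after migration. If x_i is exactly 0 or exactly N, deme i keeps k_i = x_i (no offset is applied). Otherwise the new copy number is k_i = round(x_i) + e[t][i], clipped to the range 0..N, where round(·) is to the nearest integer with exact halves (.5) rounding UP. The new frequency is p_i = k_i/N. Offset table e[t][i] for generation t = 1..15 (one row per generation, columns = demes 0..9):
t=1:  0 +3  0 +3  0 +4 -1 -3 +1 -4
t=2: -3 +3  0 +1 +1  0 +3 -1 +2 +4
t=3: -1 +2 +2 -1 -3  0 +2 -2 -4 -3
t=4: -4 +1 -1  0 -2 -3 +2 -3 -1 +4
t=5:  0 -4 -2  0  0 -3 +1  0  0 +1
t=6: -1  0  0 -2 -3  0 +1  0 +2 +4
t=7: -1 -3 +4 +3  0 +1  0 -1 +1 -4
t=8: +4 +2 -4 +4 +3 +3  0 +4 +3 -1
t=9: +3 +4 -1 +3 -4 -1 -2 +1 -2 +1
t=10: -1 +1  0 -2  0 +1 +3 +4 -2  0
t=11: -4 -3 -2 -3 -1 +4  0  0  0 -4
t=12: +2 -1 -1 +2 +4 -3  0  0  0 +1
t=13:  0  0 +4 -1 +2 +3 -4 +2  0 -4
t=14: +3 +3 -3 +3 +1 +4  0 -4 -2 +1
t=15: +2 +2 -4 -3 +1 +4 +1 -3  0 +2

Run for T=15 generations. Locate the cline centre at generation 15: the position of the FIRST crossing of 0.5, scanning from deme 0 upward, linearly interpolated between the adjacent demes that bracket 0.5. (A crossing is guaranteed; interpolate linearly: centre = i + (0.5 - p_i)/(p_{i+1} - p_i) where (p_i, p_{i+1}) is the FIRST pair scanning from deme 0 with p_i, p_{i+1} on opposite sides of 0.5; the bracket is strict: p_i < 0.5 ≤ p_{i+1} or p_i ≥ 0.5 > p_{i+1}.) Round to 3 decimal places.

8.700

t=0: k=[65 65 65 65 65 65 65 65 65 0]
t=1: x=[65.0000 65.0000 65.0000 65.0000 65.0000 65.0000 65.0000 65.0000 60.7750 4.2250] k=[65 65 65 65 65 65 65 65 62 0]
t=2: x=[65.0000 65.0000 65.0000 65.0000 65.0000 65.0000 65.0000 64.8050 58.1650 4.0300] k=[65 65 65 65 65 65 65 64 60 8]
t=3: x=[65.0000 65.0000 65.0000 65.0000 65.0000 65.0000 64.9350 63.8050 56.8800 11.3800] k=[65 65 65 65 65 65 65 62 53 8]
t=4: x=[65.0000 65.0000 65.0000 65.0000 65.0000 65.0000 64.8050 61.6100 50.6600 10.9250] k=[65 65 65 65 65 65 65 59 50 15]
t=5: x=[65.0000 65.0000 65.0000 65.0000 65.0000 65.0000 64.6100 58.8050 48.3100 17.2750] k=[65 65 65 65 65 65 65 59 48 18]
t=6: x=[65.0000 65.0000 65.0000 65.0000 65.0000 65.0000 64.6100 58.6750 46.7650 19.9500] k=[65 65 65 65 65 65 65 59 49 24]
t=7: x=[65.0000 65.0000 65.0000 65.0000 65.0000 65.0000 64.6100 58.7400 48.0250 25.6250] k=[65 65 65 65 65 65 65 58 49 22]
t=8: x=[65.0000 65.0000 65.0000 65.0000 65.0000 65.0000 64.5450 57.8700 47.8300 23.7550] k=[65 65 65 65 65 65 65 62 51 23]
t=9: x=[65.0000 65.0000 65.0000 65.0000 65.0000 65.0000 64.8050 61.4800 49.8950 24.8200] k=[65 65 65 65 65 65 63 62 48 26]
t=10: x=[65.0000 65.0000 65.0000 65.0000 65.0000 64.8700 63.0650 61.1550 47.4800 27.4300] k=[65 65 65 65 65 65 65 65 45 27]
t=11: x=[65.0000 65.0000 65.0000 65.0000 65.0000 65.0000 65.0000 63.7000 45.1300 28.1700] k=[65 65 65 65 65 65 65 64 45 24]
t=12: x=[65.0000 65.0000 65.0000 65.0000 65.0000 65.0000 64.9350 62.8300 44.8700 25.3650] k=[65 65 65 65 65 65 65 63 45 26]
t=13: x=[65.0000 65.0000 65.0000 65.0000 65.0000 65.0000 64.8700 61.9600 44.9350 27.2350] k=[65 65 65 65 65 65 61 64 45 23]
t=14: x=[65.0000 65.0000 65.0000 65.0000 65.0000 64.7400 61.4550 62.5700 44.8050 24.4300] k=[65 65 65 65 65 65 61 59 43 25]
t=15: x=[65.0000 65.0000 65.0000 65.0000 65.0000 64.7400 61.1300 58.0900 42.8700 26.1700] k=[65 65 65 65 65 65 62 55 43 28]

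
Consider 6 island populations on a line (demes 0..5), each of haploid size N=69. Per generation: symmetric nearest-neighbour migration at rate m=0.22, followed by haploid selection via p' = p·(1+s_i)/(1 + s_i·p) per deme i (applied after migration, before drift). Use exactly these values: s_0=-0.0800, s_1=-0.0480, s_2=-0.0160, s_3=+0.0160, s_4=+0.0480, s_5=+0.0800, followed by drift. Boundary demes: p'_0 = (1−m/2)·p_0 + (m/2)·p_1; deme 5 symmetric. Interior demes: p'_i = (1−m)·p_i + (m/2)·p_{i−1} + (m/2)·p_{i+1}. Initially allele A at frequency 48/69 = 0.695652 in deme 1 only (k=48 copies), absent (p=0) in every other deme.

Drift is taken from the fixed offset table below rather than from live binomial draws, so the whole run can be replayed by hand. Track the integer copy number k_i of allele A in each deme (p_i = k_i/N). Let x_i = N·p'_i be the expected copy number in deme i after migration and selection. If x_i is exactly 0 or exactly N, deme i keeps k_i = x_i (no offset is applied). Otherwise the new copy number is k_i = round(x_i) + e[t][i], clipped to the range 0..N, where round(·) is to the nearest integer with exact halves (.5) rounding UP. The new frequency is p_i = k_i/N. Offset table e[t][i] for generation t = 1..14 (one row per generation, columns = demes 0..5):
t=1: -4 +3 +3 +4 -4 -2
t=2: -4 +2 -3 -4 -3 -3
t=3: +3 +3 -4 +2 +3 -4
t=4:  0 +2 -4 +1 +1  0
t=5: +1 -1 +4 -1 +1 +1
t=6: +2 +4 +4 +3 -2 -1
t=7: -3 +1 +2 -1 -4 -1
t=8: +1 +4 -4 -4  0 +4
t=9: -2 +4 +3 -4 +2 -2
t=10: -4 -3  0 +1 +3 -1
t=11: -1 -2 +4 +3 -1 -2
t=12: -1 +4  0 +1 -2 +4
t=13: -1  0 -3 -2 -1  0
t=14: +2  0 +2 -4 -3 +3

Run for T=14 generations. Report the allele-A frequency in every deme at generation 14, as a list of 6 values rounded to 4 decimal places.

[0.1014, 0.1594, 0.1739, 0.0435, 0.0000, 0.1014]

t=0: k=[0 48 0 0 0 0]
t=1: x=[4.8875 36.5960 5.2019 0.0000 0.0000 0.0000] k=[1 40 8 0 0 0]
t=2: x=[4.8968 31.3468 10.4957 0.8939 0.0000 0.0000] k=[1 33 7 0 0 0]
t=3: x=[4.1803 25.8204 8.9635 0.7822 0.0000 0.0000] k=[7 29 5 3 0 0]
t=4: x=[8.7621 23.1769 7.3139 2.9343 0.3458 0.0000] k=[9 25 3 4 1 0]
t=5: x=[10.0243 20.1119 5.4485 3.6140 1.2775 0.1188] k=[11 19 9 3 2 1]
t=6: x=[11.0822 16.3972 9.3093 3.6038 2.0931 1.1973] k=[13 20 13 7 0 0]
t=7: x=[12.8739 17.8025 12.9396 6.9891 0.8065 0.0000] k=[10 19 15 6 0 0]
t=8: x=[10.2413 16.9336 14.2666 6.4219 0.6914 0.0000] k=[11 21 10 2 1 0]
t=9: x=[11.2904 18.0273 10.1891 2.8125 1.0473 0.1188] k=[9 22 13 0 3 0]
t=10: x=[9.7131 18.8976 12.3951 1.7874 2.4483 0.3563] k=[6 16 12 3 5 0]
t=11: x=[6.5862 13.9058 11.2968 4.2732 4.4200 0.5936] k=[6 12 15 7 3 0]
t=12: x=[6.1749 11.2008 13.6129 7.5460 3.2522 0.3563] k=[5 15 14 9 1 4]
t=13: x=[5.6520 13.2552 13.3851 8.7910 2.3125 3.9468] k=[5 13 10 7 1 4]
t=14: x=[5.4467 11.3169 9.8629 6.7663 2.0826 3.9468] k=[7 11 12 3 0 7]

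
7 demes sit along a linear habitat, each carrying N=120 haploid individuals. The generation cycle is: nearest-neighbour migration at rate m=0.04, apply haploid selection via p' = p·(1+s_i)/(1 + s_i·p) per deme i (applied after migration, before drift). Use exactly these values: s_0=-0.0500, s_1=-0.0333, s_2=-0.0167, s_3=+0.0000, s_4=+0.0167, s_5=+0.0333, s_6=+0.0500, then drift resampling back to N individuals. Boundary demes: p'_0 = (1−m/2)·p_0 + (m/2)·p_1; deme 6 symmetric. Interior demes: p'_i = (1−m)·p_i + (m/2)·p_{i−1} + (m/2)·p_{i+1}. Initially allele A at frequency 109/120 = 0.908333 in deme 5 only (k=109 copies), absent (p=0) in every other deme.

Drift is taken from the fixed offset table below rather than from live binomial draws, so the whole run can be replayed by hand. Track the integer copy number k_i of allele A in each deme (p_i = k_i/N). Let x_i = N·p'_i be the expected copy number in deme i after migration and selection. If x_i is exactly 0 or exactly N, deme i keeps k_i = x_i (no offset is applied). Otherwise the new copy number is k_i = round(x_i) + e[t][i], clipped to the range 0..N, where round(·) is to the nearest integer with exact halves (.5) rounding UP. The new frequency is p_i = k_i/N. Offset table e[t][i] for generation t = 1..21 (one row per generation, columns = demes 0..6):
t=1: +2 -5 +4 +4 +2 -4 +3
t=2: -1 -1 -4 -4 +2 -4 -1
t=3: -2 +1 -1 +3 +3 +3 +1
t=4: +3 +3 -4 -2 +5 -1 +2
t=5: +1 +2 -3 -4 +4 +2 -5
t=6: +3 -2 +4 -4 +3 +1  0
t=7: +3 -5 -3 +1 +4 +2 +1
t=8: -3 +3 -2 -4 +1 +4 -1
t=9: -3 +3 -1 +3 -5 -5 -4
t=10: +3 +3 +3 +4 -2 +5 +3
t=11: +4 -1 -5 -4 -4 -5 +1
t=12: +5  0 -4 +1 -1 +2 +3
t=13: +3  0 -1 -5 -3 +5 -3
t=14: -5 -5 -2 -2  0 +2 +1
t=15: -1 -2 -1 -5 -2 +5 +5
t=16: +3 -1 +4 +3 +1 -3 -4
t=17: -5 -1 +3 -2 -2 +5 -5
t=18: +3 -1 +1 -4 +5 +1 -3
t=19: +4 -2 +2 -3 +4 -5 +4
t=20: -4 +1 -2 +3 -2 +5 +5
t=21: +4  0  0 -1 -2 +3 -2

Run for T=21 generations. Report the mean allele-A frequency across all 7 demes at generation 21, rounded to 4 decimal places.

t=0: k=[0 0 0 0 0 109 0]
t=1: x=[0.0000 0.0000 0.0000 0.0000 2.2157 105.0734 2.2869] k=[0 0 0 0 4 101 5]
t=2: x=[0.0000 0.0000 0.0000 0.0800 5.9530 97.7400 7.2451] k=[0 0 0 0 8 94 6]
t=3: x=[0.0000 0.0000 0.0000 0.1600 9.7067 91.2424 8.1217] k=[0 0 0 3 13 94 9]
t=4: x=[0.0000 0.0000 0.0590 3.1400 14.6315 91.3997 11.1851] k=[0 0 0 1 20 90 13]
t=5: x=[0.0000 0.0000 0.0197 1.3600 21.3087 87.8370 15.1751] k=[0 0 0 0 25 90 10]
t=6: x=[0.0000 0.0000 0.0000 0.5000 26.1370 87.8764 12.1214] k=[0 0 0 0 29 89 12]
t=7: x=[0.0000 0.0000 0.0000 0.5800 29.9910 87.0488 14.1372] k=[0 0 0 2 34 89 15]
t=8: x=[0.0000 0.0000 0.0393 2.6000 34.8683 87.2064 17.1860] k=[0 0 0 0 36 91 16]
t=9: x=[0.0000 0.0000 0.0000 0.7200 36.8012 89.1566 18.2420] k=[0 0 0 4 32 84 14]
t=10: x=[0.0000 0.0000 0.0787 4.4800 32.8738 82.4108 16.0669] k=[0 0 3 8 31 87 19]
t=11: x=[0.0000 0.0580 2.9905 8.3600 32.0475 85.3331 21.1982] k=[0 0 0 4 28 80 22]
t=12: x=[0.0000 0.0000 0.0787 4.4000 28.9220 78.6918 24.0856] k=[0 0 0 5 28 81 27]
t=13: x=[0.0000 0.0000 0.0983 5.3600 28.9623 79.7410 29.1430] k=[0 0 0 0 26 85 26]
t=14: x=[0.0000 0.0000 0.0000 0.5200 27.0050 83.4776 28.2194] k=[0 0 0 0 27 85 29]
t=15: x=[0.0000 0.0000 0.0000 0.5400 27.9737 83.5566 31.2340] k=[0 0 0 0 26 89 36]
t=16: x=[0.0000 0.0000 0.0000 0.5200 27.0858 87.4626 38.3213] k=[0 0 0 4 28 84 34]
t=17: x=[0.0000 0.0000 0.0787 4.4000 29.0027 82.7269 36.2218] k=[0 0 3 2 27 88 31]
t=18: x=[0.0000 0.0580 2.8724 2.5200 28.0746 86.4376 33.3010] k=[0 0 4 0 33 87 30]
t=19: x=[0.0000 0.0773 3.7779 0.7400 33.8208 85.5896 32.2782] k=[0 0 6 0 38 81 36]
t=20: x=[0.0000 0.1160 5.6684 0.8800 38.5320 80.1170 38.1583] k=[0 1 4 4 37 85 43]
t=21: x=[0.0190 1.0057 3.8763 4.6600 37.7271 84.0305 45.2062] k=[4 1 4 4 36 87 43]

0.2131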